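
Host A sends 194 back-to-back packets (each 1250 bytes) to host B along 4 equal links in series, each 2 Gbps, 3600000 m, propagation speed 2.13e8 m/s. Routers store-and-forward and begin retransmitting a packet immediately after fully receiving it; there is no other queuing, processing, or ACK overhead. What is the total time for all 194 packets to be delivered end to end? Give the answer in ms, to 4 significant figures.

68.59 ms

Per-hop transmission t_tx = L/R = 10000/2000000000 = 0.005 ms.
Per-hop propagation t_prop = 3600000/213000000 = 16.9014 ms.
Pipeline fill: first packet needs 4·t_tx to clear all hops; remaining 193 packets each add one t_tx.
Total = (4+194-1)·t_tx + 4·t_prop = 197·0.005 + 4·16.9014 = 68.59 ms.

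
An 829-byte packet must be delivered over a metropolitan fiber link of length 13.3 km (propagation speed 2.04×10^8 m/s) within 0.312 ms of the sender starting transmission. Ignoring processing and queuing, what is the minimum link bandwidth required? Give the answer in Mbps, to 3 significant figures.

L = 6632 bits.
Propagation delay = 13300 / 204000000 = 0.0651961 ms.
Transmission budget = 0.312 − 0.0651961 = 0.246804 ms.
R ≥ L / t_tx = 6632 bits / 0.000246804 s = 26.9 Mbps.

26.9 Mbps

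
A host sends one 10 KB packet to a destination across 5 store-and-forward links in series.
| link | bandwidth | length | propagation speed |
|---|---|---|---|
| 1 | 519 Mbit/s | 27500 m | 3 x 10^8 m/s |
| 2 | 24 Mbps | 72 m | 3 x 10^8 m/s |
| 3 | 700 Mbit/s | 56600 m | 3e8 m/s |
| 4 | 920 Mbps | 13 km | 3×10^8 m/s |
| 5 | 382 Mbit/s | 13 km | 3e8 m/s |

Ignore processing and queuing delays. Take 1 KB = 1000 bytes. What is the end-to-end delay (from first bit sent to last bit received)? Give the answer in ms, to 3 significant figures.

L = 80000 bits.
Transmission delays (L/R per hop): 0.154143, 3.33333, 0.114286, 0.0869565, 0.209424 ms; sum = 3.89814 ms.
Propagation delays (d/s per hop): 0.0916667, 0.00024, 0.188667, 0.0433333, 0.0433333 ms; sum = 0.36724 ms.
End-to-end = 4.27 ms.

4.27 ms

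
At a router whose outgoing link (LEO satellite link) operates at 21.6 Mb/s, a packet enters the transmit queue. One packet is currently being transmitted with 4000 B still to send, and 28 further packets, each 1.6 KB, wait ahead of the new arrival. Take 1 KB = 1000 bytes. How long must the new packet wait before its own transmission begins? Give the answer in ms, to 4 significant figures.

18.07 ms

Each queued packet: L/R = 12800/21600000 = 0.592593 ms.
28 queued → 16.5926 ms.
Plus remaining 32000 bits of current packet: 1.48148 ms.
Queuing delay = 18.07 ms.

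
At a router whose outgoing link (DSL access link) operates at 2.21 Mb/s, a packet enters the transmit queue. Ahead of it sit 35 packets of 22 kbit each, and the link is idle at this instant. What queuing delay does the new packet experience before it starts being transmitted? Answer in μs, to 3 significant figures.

348000 μs

Each queued packet: L/R = 22000/2210000 = 9954.75 μs.
35 queued → 348416 μs.
Queuing delay = 348000 μs.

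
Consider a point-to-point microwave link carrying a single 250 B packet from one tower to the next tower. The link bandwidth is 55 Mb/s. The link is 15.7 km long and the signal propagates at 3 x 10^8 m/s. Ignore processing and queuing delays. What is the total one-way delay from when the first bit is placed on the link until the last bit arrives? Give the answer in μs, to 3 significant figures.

88.7 μs

L = 250 × 8 = 2000 bits.
Transmission delay = L/R = 2000 / 55000000 = 36.3636 μs.
Propagation delay = d/s = 15700 m / 300000000 m/s = 52.3333 μs.
Total = 88.7 μs.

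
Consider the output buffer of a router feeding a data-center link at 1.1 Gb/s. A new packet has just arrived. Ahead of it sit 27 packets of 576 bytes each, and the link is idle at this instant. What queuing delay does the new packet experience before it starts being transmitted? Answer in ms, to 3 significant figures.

0.113 ms

Each queued packet: L/R = 4608/1100000000 = 0.00418909 ms.
27 queued → 0.113105 ms.
Queuing delay = 0.113 ms.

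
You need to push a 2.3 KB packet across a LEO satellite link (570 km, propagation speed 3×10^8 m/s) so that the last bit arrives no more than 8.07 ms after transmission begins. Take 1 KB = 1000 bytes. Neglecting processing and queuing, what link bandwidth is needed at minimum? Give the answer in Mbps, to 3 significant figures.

2.98 Mbps

L = 18400 bits.
Propagation delay = 570000 / 300000000 = 1.9 ms.
Transmission budget = 8.07 − 1.9 = 6.17 ms.
R ≥ L / t_tx = 18400 bits / 0.00617 s = 2.98 Mbps.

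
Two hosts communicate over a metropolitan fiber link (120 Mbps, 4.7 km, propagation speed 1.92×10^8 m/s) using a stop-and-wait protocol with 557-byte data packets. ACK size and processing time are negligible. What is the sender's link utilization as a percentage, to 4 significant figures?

t_tx = L/R = 4456/120000000 = 3.71333e-05 s.
t_prop = 4700/192000000 = 2.44792e-05 s; RTT = 4.89583e-05 s.
Cycle = t_tx + RTT = 8.60917e-05 s.
Utilization = t_tx / cycle = 3.71333e-05/8.60917e-05 = 43.13 %.

43.13 %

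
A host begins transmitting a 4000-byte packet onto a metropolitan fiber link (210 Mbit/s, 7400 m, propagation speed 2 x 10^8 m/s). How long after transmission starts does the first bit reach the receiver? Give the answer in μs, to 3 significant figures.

37.0 μs

First bit experiences only propagation delay: d/s = 7400/200000000 = 37.0 μs.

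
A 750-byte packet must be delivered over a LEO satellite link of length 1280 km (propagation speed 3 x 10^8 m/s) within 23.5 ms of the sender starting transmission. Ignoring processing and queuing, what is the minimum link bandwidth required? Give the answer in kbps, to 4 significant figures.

L = 6000 bits.
Propagation delay = 1280000 / 300000000 = 4.26667 ms.
Transmission budget = 23.5 − 4.26667 = 19.2333 ms.
R ≥ L / t_tx = 6000 bits / 0.0192333 s = 312.0 kbps.

312.0 kbps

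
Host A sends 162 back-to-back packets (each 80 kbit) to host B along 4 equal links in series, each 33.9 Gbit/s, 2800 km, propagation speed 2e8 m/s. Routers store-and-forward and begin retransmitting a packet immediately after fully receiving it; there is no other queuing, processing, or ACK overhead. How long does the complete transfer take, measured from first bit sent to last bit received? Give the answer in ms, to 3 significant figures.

Per-hop transmission t_tx = L/R = 80000/33900000000 = 0.00235988 ms.
Per-hop propagation t_prop = 2800000/200000000 = 14 ms.
Pipeline fill: first packet needs 4·t_tx to clear all hops; remaining 161 packets each add one t_tx.
Total = (4+162-1)·t_tx + 4·t_prop = 165·0.00235988 + 4·14 = 56.4 ms.

56.4 ms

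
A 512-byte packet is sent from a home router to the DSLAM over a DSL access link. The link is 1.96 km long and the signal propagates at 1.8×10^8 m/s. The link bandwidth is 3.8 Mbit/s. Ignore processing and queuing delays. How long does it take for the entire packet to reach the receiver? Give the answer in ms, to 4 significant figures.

1.089 ms

L = 512 × 8 = 4096 bits.
Transmission delay = L/R = 4096 / 3800000 = 1.07789 ms.
Propagation delay = d/s = 1960 m / 180000000 m/s = 0.0108889 ms.
Total = 1.089 ms.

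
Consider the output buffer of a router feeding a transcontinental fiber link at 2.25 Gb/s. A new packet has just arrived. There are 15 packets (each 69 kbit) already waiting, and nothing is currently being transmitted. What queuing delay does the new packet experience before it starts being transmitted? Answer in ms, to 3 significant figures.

Each queued packet: L/R = 69000/2250000000 = 0.0306667 ms.
15 queued → 0.46 ms.
Queuing delay = 0.460 ms.

0.460 ms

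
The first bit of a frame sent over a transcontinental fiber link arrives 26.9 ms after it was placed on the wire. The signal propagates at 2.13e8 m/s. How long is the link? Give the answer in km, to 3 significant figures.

5730 km

d = s × t_prop = 213000000 × 0.0269 = 5730 km.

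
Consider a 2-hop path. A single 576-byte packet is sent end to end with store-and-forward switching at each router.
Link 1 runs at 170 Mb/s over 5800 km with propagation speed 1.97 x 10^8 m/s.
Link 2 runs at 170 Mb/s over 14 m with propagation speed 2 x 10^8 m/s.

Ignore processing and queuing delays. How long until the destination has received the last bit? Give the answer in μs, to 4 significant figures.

L = 576 × 8 = 4608 bits.
Transmission delay per hop = L/R = 4608/170000000 = 27.1059 μs; 2 hops → 54.2118 μs.
Propagation delays (d/s per hop): 29441.6, 0.07 μs; sum = 29441.7 μs.
End-to-end = 29500 μs.

29500 μs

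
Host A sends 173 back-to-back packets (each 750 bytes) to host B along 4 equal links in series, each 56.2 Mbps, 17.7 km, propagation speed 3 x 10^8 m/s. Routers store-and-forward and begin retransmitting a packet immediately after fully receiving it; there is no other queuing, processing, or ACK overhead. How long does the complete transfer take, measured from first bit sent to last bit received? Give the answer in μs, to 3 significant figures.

Per-hop transmission t_tx = L/R = 6000/56200000 = 106.762 μs.
Per-hop propagation t_prop = 17700/300000000 = 59 μs.
Pipeline fill: first packet needs 4·t_tx to clear all hops; remaining 172 packets each add one t_tx.
Total = (4+173-1)·t_tx + 4·t_prop = 176·106.762 + 4·59 = 19000 μs.

19000 μs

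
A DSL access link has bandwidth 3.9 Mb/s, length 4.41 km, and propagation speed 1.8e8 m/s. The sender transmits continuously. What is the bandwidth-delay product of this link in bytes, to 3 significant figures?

11.9 bytes

Propagation delay = 4410 / 180000000 = 2.45e-05 s.
BDP = R × t_prop = 3900000 × 2.45e-05 = 95.55 bits.
In bytes: 95.55/8 = 11.9 bytes.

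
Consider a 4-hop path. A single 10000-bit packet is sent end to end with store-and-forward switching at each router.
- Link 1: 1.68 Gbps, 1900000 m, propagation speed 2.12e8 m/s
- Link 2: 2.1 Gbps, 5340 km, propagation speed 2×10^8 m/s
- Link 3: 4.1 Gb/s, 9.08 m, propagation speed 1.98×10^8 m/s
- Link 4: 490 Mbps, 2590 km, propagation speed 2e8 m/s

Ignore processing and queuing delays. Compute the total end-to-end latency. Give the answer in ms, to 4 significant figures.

Transmission delays (L/R per hop): 0.00595238, 0.0047619, 0.00243902, 0.0204082 ms; sum = 0.0335615 ms.
Propagation delays (d/s per hop): 8.96226, 26.7, 4.58586e-05, 12.95 ms; sum = 48.6123 ms.
End-to-end = 48.65 ms.

48.65 ms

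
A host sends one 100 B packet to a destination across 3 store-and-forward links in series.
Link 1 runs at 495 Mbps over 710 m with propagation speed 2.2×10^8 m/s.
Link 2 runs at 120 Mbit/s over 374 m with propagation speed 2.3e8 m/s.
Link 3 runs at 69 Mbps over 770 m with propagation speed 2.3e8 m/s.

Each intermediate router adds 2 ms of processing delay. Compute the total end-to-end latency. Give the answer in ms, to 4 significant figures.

L = 100 × 8 = 800 bits.
Transmission delays (L/R per hop): 0.00161616, 0.00666667, 0.0115942 ms; sum = 0.019877 ms.
Propagation delays (d/s per hop): 0.00322727, 0.00162609, 0.00334783 ms; sum = 0.00820119 ms.
Processing at 2 router(s): 2 × 2 ms = 4 ms.
End-to-end = 4.028 ms.

4.028 ms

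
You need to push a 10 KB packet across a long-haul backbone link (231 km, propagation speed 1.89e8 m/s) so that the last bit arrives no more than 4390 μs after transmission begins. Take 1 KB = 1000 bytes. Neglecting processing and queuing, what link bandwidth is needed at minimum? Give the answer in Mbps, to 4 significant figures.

25.25 Mbps

L = 80000 bits.
Propagation delay = 231000 / 189000000 = 1222.22 μs.
Transmission budget = 4390 − 1222.22 = 3167.78 μs.
R ≥ L / t_tx = 80000 bits / 0.00316778 s = 25.25 Mbps.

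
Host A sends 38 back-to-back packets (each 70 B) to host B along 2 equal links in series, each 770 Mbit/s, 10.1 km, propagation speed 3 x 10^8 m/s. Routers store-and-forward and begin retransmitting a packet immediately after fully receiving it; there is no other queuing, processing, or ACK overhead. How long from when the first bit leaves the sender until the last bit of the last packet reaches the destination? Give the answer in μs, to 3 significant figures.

95.7 μs

Per-hop transmission t_tx = L/R = 560/770000000 = 0.727273 μs.
Per-hop propagation t_prop = 10100/300000000 = 33.6667 μs.
Pipeline fill: first packet needs 2·t_tx to clear all hops; remaining 37 packets each add one t_tx.
Total = (2+38-1)·t_tx + 2·t_prop = 39·0.727273 + 2·33.6667 = 95.7 μs.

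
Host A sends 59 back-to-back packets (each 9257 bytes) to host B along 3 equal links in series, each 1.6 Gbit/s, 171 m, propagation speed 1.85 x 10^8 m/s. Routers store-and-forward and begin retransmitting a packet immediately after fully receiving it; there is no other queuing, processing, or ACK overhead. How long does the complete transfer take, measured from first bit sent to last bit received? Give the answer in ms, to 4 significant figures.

Per-hop transmission t_tx = L/R = 74056/1600000000 = 0.046285 ms.
Per-hop propagation t_prop = 171/185000000 = 0.000924324 ms.
Pipeline fill: first packet needs 3·t_tx to clear all hops; remaining 58 packets each add one t_tx.
Total = (3+59-1)·t_tx + 3·t_prop = 61·0.046285 + 3·0.000924324 = 2.826 ms.

2.826 ms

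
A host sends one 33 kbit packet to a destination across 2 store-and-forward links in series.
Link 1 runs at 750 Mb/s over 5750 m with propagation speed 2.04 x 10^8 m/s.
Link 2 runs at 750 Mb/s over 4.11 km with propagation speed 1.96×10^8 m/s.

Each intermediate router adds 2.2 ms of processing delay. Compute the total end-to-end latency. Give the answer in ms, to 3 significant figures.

2.34 ms

L = 33000 bits.
Transmission delay per hop = L/R = 33000/750000000 = 0.044 ms; 2 hops → 0.088 ms.
Propagation delays (d/s per hop): 0.0281863, 0.0209694 ms; sum = 0.0491557 ms.
Processing at 1 router(s): 1 × 2.2 ms = 2.2 ms.
End-to-end = 2.34 ms.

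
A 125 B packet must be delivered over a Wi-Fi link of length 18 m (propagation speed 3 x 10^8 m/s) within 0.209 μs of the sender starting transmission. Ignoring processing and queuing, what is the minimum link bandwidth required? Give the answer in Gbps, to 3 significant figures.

6.71 Gbps

L = 1000 bits.
Propagation delay = 18 / 300000000 = 0.06 μs.
Transmission budget = 0.209 − 0.06 = 0.149 μs.
R ≥ L / t_tx = 1000 bits / 1.49e-07 s = 6.71 Gbps.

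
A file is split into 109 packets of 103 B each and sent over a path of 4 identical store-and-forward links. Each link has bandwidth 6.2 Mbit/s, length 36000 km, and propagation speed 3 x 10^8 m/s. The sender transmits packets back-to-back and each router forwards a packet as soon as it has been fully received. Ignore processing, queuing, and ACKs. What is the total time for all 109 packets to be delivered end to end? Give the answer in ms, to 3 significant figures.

495 ms

Per-hop transmission t_tx = L/R = 824/6200000 = 0.132903 ms.
Per-hop propagation t_prop = 36000000/300000000 = 120 ms.
Pipeline fill: first packet needs 4·t_tx to clear all hops; remaining 108 packets each add one t_tx.
Total = (4+109-1)·t_tx + 4·t_prop = 112·0.132903 + 4·120 = 495 ms.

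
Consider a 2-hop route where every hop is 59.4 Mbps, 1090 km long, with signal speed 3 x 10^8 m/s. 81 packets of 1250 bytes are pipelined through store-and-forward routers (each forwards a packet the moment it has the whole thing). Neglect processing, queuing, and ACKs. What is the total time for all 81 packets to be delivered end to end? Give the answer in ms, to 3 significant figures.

Per-hop transmission t_tx = L/R = 10000/59400000 = 0.16835 ms.
Per-hop propagation t_prop = 1090000/300000000 = 3.63333 ms.
Pipeline fill: first packet needs 2·t_tx to clear all hops; remaining 80 packets each add one t_tx.
Total = (2+81-1)·t_tx + 2·t_prop = 82·0.16835 + 2·3.63333 = 21.1 ms.

21.1 ms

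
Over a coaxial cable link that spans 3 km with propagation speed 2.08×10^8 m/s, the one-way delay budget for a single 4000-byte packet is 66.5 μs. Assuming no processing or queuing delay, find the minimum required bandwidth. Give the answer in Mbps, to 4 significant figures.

L = 32000 bits.
Propagation delay = 3000 / 208000000 = 14.4231 μs.
Transmission budget = 66.5 − 14.4231 = 52.0769 μs.
R ≥ L / t_tx = 32000 bits / 5.20769e-05 s = 614.5 Mbps.

614.5 Mbps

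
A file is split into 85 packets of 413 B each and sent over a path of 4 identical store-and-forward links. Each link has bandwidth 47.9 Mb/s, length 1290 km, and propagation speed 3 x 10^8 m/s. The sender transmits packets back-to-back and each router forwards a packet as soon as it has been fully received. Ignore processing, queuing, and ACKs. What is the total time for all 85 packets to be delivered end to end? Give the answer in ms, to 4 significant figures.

23.27 ms

Per-hop transmission t_tx = L/R = 3304/47900000 = 0.068977 ms.
Per-hop propagation t_prop = 1290000/300000000 = 4.3 ms.
Pipeline fill: first packet needs 4·t_tx to clear all hops; remaining 84 packets each add one t_tx.
Total = (4+85-1)·t_tx + 4·t_prop = 88·0.068977 + 4·4.3 = 23.27 ms.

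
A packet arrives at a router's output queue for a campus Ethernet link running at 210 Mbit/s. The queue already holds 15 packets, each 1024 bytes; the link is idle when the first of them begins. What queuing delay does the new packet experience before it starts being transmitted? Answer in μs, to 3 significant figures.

Each queued packet: L/R = 8192/210000000 = 39.0095 μs.
15 queued → 585.143 μs.
Queuing delay = 585 μs.

585 μs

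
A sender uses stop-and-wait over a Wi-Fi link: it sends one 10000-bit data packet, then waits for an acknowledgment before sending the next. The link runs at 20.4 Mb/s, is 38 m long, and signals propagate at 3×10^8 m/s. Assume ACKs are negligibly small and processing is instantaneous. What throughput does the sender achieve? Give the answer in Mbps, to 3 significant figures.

t_tx = L/R = 10000/20400000 = 0.000490196 s.
t_prop = 38/300000000 = 1.26667e-07 s; RTT = 2.53333e-07 s.
Cycle = t_tx + RTT = 0.000490449 s.
Throughput = L / cycle = 10000 / 0.000490449 = 20.4 Mbps.

20.4 Mbps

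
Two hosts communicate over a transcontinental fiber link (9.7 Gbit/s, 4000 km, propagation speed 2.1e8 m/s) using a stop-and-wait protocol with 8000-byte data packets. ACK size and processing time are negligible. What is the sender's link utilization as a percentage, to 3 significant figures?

0.0173 %

t_tx = L/R = 64000/9700000000 = 6.59794e-06 s.
t_prop = 4000000/210000000 = 0.0190476 s; RTT = 0.0380952 s.
Cycle = t_tx + RTT = 0.0381018 s.
Utilization = t_tx / cycle = 6.59794e-06/0.0381018 = 0.0173 %.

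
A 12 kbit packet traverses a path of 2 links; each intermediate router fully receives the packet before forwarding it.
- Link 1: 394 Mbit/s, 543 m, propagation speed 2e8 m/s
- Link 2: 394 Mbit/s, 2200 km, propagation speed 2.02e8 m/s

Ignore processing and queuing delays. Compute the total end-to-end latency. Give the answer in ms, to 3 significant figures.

L = 12000 bits.
Transmission delay per hop = L/R = 12000/394000000 = 0.0304569 ms; 2 hops → 0.0609137 ms.
Propagation delays (d/s per hop): 0.002715, 10.8911 ms; sum = 10.8938 ms.
End-to-end = 11.0 ms.

11.0 ms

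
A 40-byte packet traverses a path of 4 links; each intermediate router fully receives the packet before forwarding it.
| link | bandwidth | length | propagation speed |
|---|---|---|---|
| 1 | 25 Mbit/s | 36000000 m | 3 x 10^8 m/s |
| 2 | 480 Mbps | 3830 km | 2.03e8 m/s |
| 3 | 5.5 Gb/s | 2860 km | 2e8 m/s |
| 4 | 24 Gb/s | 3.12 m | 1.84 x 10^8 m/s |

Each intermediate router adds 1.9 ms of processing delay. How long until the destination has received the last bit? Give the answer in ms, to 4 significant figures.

L = 40 × 8 = 320 bits.
Transmission delays (L/R per hop): 0.0128, 0.000666667, 5.81818e-05, 1.33333e-05 ms; sum = 0.0135382 ms.
Propagation delays (d/s per hop): 120, 18.867, 14.3, 1.69565e-05 ms; sum = 153.167 ms.
Processing at 3 router(s): 3 × 1.9 ms = 5.7 ms.
End-to-end = 158.9 ms.

158.9 ms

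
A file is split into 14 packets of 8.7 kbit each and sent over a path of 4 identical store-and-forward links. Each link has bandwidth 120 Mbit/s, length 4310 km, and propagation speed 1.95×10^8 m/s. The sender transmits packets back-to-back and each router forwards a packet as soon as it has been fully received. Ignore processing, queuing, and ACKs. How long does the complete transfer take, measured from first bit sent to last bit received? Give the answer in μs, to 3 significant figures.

89600 μs

Per-hop transmission t_tx = L/R = 8700/120000000 = 72.5 μs.
Per-hop propagation t_prop = 4310000/195000000 = 22102.6 μs.
Pipeline fill: first packet needs 4·t_tx to clear all hops; remaining 13 packets each add one t_tx.
Total = (4+14-1)·t_tx + 4·t_prop = 17·72.5 + 4·22102.6 = 89600 μs.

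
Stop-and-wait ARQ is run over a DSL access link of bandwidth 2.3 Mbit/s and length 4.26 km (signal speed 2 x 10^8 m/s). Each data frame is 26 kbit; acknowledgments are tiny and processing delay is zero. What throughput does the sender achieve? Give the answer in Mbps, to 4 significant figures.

t_tx = L/R = 26000/2300000 = 0.0113043 s.
t_prop = 4260/200000000 = 2.13e-05 s; RTT = 4.26e-05 s.
Cycle = t_tx + RTT = 0.0113469 s.
Throughput = L / cycle = 26000 / 0.0113469 = 2.291 Mbps.

2.291 Mbps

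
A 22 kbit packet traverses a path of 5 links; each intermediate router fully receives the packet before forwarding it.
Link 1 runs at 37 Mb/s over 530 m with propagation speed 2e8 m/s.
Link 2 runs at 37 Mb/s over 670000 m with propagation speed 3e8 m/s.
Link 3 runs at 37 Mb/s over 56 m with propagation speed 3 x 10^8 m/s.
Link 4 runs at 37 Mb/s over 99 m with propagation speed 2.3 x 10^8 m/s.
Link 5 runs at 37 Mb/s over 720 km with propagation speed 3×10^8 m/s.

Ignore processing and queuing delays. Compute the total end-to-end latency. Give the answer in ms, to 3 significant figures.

7.61 ms

L = 22000 bits.
Transmission delay per hop = L/R = 22000/37000000 = 0.594595 ms; 5 hops → 2.97297 ms.
Propagation delays (d/s per hop): 0.00265, 2.23333, 0.000186667, 0.000430435, 2.4 ms; sum = 4.6366 ms.
End-to-end = 7.61 ms.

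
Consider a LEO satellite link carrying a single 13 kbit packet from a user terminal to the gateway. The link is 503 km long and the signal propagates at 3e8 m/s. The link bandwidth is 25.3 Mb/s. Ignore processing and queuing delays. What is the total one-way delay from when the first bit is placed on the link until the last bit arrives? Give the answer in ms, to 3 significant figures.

2.19 ms

L = 13000 bits.
Transmission delay = L/R = 13000 / 25300000 = 0.513834 ms.
Propagation delay = d/s = 503000 m / 300000000 m/s = 1.67667 ms.
Total = 2.19 ms.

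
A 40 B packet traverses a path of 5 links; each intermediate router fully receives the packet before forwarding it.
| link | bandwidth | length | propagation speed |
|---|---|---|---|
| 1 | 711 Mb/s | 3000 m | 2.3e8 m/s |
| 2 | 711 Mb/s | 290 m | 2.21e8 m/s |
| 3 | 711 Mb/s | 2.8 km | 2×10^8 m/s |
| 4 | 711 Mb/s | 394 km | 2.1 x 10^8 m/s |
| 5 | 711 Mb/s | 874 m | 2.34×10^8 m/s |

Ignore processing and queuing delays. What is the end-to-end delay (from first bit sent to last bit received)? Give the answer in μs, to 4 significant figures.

L = 40 × 8 = 320 bits.
Transmission delay per hop = L/R = 320/711000000 = 0.45007 μs; 5 hops → 2.25035 μs.
Propagation delays (d/s per hop): 13.0435, 1.31222, 14, 1876.19, 3.73504 μs; sum = 1908.28 μs.
End-to-end = 1911 μs.

1911 μs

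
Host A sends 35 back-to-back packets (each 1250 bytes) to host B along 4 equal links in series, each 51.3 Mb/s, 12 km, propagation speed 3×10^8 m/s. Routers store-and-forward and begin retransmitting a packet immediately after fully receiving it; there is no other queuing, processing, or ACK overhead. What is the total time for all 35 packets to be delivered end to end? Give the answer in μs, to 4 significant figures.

7567 μs

Per-hop transmission t_tx = L/R = 10000/51300000 = 194.932 μs.
Per-hop propagation t_prop = 12000/300000000 = 40 μs.
Pipeline fill: first packet needs 4·t_tx to clear all hops; remaining 34 packets each add one t_tx.
Total = (4+35-1)·t_tx + 4·t_prop = 38·194.932 + 4·40 = 7567 μs.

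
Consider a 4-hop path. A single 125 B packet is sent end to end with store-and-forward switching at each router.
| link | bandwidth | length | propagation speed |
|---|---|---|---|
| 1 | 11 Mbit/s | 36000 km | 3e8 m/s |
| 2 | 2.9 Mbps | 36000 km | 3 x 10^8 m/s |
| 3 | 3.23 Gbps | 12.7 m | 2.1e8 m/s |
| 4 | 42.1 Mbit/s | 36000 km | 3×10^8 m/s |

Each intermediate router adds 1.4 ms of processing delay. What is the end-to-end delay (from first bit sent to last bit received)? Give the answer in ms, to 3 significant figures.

L = 125 × 8 = 1000 bits.
Transmission delays (L/R per hop): 0.0909091, 0.344828, 0.000309598, 0.023753 ms; sum = 0.459799 ms.
Propagation delays (d/s per hop): 120, 120, 6.04762e-05, 120 ms; sum = 360 ms.
Processing at 3 router(s): 3 × 1.4 ms = 4.2 ms.
End-to-end = 365 ms.

365 ms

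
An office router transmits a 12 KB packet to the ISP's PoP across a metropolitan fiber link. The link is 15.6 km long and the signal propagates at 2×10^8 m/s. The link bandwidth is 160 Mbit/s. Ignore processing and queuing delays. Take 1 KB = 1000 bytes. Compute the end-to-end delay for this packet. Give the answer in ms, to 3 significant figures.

0.678 ms

L = 96000 bits.
Transmission delay = L/R = 96000 / 160000000 = 0.6 ms.
Propagation delay = d/s = 15600 m / 200000000 m/s = 0.078 ms.
Total = 0.678 ms.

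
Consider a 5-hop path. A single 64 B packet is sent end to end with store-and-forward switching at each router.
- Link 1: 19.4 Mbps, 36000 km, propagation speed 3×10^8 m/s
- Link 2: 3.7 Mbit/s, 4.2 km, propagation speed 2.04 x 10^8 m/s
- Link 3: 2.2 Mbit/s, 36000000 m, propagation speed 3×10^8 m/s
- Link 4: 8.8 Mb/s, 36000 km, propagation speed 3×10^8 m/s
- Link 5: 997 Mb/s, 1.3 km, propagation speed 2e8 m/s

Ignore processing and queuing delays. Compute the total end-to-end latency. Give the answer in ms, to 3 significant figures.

L = 64 × 8 = 512 bits.
Transmission delays (L/R per hop): 0.0263918, 0.138378, 0.232727, 0.0581818, 0.000513541 ms; sum = 0.456193 ms.
Propagation delays (d/s per hop): 120, 0.0205882, 120, 120, 0.0065 ms; sum = 360.027 ms.
End-to-end = 360 ms.

360 ms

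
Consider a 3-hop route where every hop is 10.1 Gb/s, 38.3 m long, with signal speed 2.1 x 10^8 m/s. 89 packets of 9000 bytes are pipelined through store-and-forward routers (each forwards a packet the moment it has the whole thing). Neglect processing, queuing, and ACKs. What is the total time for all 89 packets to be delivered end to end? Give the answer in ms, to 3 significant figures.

Per-hop transmission t_tx = L/R = 72000/10100000000 = 0.00712871 ms.
Per-hop propagation t_prop = 38.3/210000000 = 0.000182381 ms.
Pipeline fill: first packet needs 3·t_tx to clear all hops; remaining 88 packets each add one t_tx.
Total = (3+89-1)·t_tx + 3·t_prop = 91·0.00712871 + 3·0.000182381 = 0.649 ms.

0.649 ms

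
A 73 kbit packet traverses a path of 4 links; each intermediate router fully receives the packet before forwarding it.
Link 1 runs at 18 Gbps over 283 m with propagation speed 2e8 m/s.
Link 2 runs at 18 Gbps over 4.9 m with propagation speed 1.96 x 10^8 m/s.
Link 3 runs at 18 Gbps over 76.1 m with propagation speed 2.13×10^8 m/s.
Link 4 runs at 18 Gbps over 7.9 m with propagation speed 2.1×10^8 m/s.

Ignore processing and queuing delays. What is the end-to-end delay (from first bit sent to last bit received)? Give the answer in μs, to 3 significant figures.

18.1 μs

L = 73000 bits.
Transmission delay per hop = L/R = 73000/18000000000 = 4.05556 μs; 4 hops → 16.2222 μs.
Propagation delays (d/s per hop): 1.415, 0.025, 0.357277, 0.037619 μs; sum = 1.8349 μs.
End-to-end = 18.1 μs.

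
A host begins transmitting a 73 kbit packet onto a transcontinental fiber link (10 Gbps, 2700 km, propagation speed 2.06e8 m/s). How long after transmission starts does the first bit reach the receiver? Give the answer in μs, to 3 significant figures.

13100 μs

First bit experiences only propagation delay: d/s = 2700000/206000000 = 13100 μs.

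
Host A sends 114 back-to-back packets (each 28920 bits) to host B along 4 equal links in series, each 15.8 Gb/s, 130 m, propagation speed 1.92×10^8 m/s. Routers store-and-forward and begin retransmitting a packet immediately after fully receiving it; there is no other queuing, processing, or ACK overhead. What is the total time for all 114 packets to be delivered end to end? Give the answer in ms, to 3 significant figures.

0.217 ms

Per-hop transmission t_tx = L/R = 28920/15800000000 = 0.00183038 ms.
Per-hop propagation t_prop = 130/192000000 = 0.000677083 ms.
Pipeline fill: first packet needs 4·t_tx to clear all hops; remaining 113 packets each add one t_tx.
Total = (4+114-1)·t_tx + 4·t_prop = 117·0.00183038 + 4·0.000677083 = 0.217 ms.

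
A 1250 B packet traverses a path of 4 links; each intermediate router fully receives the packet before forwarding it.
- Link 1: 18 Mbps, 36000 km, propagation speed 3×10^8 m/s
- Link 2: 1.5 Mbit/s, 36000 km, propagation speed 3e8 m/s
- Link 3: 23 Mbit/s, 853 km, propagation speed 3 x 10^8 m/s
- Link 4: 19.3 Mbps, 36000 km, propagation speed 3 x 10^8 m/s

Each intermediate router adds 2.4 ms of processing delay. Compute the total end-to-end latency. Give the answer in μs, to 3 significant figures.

L = 1250 × 8 = 10000 bits.
Transmission delays (L/R per hop): 555.556, 6666.67, 434.783, 518.135 μs; sum = 8175.14 μs.
Propagation delays (d/s per hop): 120000, 120000, 2843.33, 120000 μs; sum = 362843 μs.
Processing at 3 router(s): 3 × 2.4 ms = 7200 μs.
End-to-end = 378000 μs.

378000 μs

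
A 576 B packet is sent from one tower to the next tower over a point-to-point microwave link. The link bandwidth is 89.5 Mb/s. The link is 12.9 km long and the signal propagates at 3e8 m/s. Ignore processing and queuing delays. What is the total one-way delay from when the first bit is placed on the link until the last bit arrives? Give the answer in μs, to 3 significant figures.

L = 576 × 8 = 4608 bits.
Transmission delay = L/R = 4608 / 89500000 = 51.486 μs.
Propagation delay = d/s = 12900 m / 300000000 m/s = 43 μs.
Total = 94.5 μs.

94.5 μs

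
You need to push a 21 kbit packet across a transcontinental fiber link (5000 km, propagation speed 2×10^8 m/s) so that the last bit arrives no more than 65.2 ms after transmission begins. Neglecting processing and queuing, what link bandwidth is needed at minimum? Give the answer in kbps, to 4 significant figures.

522.4 kbps

Propagation delay = 5000000 / 200000000 = 25 ms.
Transmission budget = 65.2 − 25 = 40.2 ms.
R ≥ L / t_tx = 21000 bits / 0.0402 s = 522.4 kbps.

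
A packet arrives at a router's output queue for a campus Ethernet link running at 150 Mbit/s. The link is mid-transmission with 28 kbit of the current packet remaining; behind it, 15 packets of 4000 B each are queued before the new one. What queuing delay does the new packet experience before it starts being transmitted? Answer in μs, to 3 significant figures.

Each queued packet: L/R = 32000/150000000 = 213.333 μs.
15 queued → 3200 μs.
Plus remaining 28000 bits of current packet: 186.667 μs.
Queuing delay = 3390 μs.

3390 μs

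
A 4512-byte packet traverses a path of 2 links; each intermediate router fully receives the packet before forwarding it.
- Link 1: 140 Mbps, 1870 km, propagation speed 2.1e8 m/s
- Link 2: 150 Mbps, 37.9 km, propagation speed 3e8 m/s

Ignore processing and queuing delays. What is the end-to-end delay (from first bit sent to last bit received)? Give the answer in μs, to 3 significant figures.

L = 4512 × 8 = 36096 bits.
Transmission delays (L/R per hop): 257.829, 240.64 μs; sum = 498.469 μs.
Propagation delays (d/s per hop): 8904.76, 126.333 μs; sum = 9031.1 μs.
End-to-end = 9530 μs.

9530 μs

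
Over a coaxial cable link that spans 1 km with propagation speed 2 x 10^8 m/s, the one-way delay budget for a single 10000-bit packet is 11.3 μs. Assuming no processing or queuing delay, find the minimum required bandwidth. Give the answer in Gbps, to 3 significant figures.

1.59 Gbps

Propagation delay = 1000 / 200000000 = 5 μs.
Transmission budget = 11.3 − 5 = 6.3 μs.
R ≥ L / t_tx = 10000 bits / 6.3e-06 s = 1.59 Gbps.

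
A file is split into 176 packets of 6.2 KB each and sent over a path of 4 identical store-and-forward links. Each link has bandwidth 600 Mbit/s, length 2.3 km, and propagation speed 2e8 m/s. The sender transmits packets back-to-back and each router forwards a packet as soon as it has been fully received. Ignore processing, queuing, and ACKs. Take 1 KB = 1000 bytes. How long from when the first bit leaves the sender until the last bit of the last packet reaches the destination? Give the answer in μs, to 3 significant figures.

14800 μs

Per-hop transmission t_tx = L/R = 49600/600000000 = 82.6667 μs.
Per-hop propagation t_prop = 2300/200000000 = 11.5 μs.
Pipeline fill: first packet needs 4·t_tx to clear all hops; remaining 175 packets each add one t_tx.
Total = (4+176-1)·t_tx + 4·t_prop = 179·82.6667 + 4·11.5 = 14800 μs.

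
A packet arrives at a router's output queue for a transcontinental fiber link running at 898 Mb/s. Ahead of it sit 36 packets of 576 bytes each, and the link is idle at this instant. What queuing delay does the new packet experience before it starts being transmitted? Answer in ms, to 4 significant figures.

Each queued packet: L/R = 4608/898000000 = 0.0051314 ms.
36 queued → 0.184731 ms.
Queuing delay = 0.1847 ms.

0.1847 ms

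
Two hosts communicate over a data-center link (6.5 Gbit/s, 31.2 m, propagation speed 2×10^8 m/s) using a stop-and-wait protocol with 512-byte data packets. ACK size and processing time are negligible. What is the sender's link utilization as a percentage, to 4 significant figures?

66.88 %

t_tx = L/R = 4096/6500000000 = 6.30154e-07 s.
t_prop = 31.2/200000000 = 1.56e-07 s; RTT = 3.12e-07 s.
Cycle = t_tx + RTT = 9.42154e-07 s.
Utilization = t_tx / cycle = 6.30154e-07/9.42154e-07 = 66.88 %.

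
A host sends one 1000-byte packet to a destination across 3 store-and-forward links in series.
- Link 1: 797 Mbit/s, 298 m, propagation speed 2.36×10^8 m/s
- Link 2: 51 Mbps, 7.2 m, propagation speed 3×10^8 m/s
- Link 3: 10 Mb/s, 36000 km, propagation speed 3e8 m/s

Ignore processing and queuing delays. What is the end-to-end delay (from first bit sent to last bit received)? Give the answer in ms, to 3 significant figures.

L = 1000 × 8 = 8000 bits.
Transmission delays (L/R per hop): 0.0100376, 0.156863, 0.8 ms; sum = 0.9669 ms.
Propagation delays (d/s per hop): 0.00126271, 2.4e-05, 120 ms; sum = 120.001 ms.
End-to-end = 121 ms.

121 ms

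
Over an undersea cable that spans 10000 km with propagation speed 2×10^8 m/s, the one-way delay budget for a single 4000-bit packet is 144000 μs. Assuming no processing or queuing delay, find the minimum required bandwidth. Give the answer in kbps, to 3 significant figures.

Propagation delay = 10000000 / 200000000 = 50000 μs.
Transmission budget = 144000 − 50000 = 94000 μs.
R ≥ L / t_tx = 4000 bits / 0.094 s = 42.6 kbps.

42.6 kbps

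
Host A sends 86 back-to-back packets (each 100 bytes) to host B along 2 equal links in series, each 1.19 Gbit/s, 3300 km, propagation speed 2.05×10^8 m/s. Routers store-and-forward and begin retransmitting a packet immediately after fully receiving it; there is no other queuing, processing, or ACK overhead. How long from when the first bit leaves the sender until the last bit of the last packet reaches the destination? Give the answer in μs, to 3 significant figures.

32300 μs

Per-hop transmission t_tx = L/R = 800/1190000000 = 0.672269 μs.
Per-hop propagation t_prop = 3300000/2.05e+08 = 16097.6 μs.
Pipeline fill: first packet needs 2·t_tx to clear all hops; remaining 85 packets each add one t_tx.
Total = (2+86-1)·t_tx + 2·t_prop = 87·0.672269 + 2·16097.6 = 32300 μs.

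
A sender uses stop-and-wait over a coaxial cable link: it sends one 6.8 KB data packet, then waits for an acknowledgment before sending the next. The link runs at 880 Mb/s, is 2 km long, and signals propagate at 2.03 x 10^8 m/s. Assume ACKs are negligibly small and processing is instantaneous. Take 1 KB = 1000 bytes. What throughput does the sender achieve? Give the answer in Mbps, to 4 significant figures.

t_tx = L/R = 54400/880000000 = 6.18182e-05 s.
t_prop = 2000/2.03e+08 = 9.85222e-06 s; RTT = 1.97044e-05 s.
Cycle = t_tx + RTT = 8.15226e-05 s.
Throughput = L / cycle = 54400 / 8.15226e-05 = 667.3 Mbps.

667.3 Mbps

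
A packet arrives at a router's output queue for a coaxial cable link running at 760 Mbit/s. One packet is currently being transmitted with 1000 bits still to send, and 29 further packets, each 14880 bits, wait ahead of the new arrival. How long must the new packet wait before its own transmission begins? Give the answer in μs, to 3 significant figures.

569 μs

Each queued packet: L/R = 14880/760000000 = 19.5789 μs.
29 queued → 567.789 μs.
Plus remaining 1000 bits of current packet: 1.31579 μs.
Queuing delay = 569 μs.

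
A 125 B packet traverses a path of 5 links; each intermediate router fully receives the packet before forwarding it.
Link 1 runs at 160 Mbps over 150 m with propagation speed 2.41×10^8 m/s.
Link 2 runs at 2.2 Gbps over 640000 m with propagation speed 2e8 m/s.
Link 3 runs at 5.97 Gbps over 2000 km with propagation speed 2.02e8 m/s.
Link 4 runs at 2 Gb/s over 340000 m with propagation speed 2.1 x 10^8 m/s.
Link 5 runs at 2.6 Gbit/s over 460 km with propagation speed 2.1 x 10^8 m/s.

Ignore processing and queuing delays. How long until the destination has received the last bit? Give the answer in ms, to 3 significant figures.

L = 125 × 8 = 1000 bits.
Transmission delays (L/R per hop): 0.00625, 0.000454545, 0.000167504, 0.0005, 0.000384615 ms; sum = 0.00775667 ms.
Propagation delays (d/s per hop): 0.000622407, 3.2, 9.90099, 1.61905, 2.19048 ms; sum = 16.9111 ms.
End-to-end = 16.9 ms.

16.9 ms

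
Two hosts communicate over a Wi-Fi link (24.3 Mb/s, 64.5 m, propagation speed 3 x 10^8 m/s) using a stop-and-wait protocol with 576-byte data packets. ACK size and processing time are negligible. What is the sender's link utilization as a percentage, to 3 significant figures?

t_tx = L/R = 4608/24300000 = 0.00018963 s.
t_prop = 64.5/300000000 = 2.15e-07 s; RTT = 4.3e-07 s.
Cycle = t_tx + RTT = 0.00019006 s.
Utilization = t_tx / cycle = 0.00018963/0.00019006 = 99.8 %.

99.8 %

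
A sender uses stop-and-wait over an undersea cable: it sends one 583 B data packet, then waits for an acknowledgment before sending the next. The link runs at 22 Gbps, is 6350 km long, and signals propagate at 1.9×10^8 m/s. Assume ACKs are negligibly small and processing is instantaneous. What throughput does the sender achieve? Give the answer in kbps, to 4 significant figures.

69.78 kbps

t_tx = L/R = 4664/22000000000 = 2.12e-07 s.
t_prop = 6350000/190000000 = 0.0334211 s; RTT = 0.0668421 s.
Cycle = t_tx + RTT = 0.0668423 s.
Throughput = L / cycle = 4664 / 0.0668423 = 69.78 kbps.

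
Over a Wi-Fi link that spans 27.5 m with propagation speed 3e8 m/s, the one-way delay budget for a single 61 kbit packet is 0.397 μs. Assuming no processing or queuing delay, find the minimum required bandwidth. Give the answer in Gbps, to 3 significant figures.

Propagation delay = 27.5 / 300000000 = 0.0916667 μs.
Transmission budget = 0.397 − 0.0916667 = 0.305333 μs.
R ≥ L / t_tx = 61000 bits / 3.05333e-07 s = 200 Gbps.

200 Gbps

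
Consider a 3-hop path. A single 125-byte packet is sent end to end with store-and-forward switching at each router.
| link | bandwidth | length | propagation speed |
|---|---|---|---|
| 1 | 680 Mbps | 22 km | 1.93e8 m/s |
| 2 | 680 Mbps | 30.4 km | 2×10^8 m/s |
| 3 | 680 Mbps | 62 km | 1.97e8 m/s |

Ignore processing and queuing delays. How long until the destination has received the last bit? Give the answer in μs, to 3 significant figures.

L = 125 × 8 = 1000 bits.
Transmission delay per hop = L/R = 1000/680000000 = 1.47059 μs; 3 hops → 4.41176 μs.
Propagation delays (d/s per hop): 113.99, 152, 314.721 μs; sum = 580.71 μs.
End-to-end = 585 μs.

585 μs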